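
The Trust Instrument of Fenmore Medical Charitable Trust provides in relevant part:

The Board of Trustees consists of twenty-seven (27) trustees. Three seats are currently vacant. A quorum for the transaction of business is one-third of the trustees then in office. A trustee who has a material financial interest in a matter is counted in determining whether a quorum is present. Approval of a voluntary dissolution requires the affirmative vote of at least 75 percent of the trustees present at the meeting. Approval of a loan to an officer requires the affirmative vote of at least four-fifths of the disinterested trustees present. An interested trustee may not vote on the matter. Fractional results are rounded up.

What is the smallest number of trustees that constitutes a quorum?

8

1/3 of 24 = 8.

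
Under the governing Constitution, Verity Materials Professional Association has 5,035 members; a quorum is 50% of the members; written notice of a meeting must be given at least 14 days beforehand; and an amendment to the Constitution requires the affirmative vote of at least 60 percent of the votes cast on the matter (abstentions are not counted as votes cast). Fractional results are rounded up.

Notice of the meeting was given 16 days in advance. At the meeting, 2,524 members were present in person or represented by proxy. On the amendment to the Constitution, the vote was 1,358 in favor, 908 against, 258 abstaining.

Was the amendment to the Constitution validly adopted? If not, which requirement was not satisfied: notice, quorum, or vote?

Notice: 16 days given; 14 required. Satisfied.
Quorum: 50% of 5,035 = 2,517.50, rounded up to 2,518; 2,524 present. Satisfied.
Vote: requires three-fifths of the votes cast (2,524 − 258 abstaining = 2,266); 3/5 of 2266 = 1359.60, rounded up to 1360, so 1,360 needed; 1,358 in favor. Not satisfied.

Invalid — vote requirement not satisfied.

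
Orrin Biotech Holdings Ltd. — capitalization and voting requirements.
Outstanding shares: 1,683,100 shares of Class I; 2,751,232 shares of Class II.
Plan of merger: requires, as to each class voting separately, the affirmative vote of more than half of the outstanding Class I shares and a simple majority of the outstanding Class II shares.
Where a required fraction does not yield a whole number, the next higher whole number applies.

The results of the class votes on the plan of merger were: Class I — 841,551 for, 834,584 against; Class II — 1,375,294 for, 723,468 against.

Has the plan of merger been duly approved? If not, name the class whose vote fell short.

Not approved — the Class II shares did not give the required vote.

Class I: a majority of 1683100 is 841551; 841,551 required, 841,551 in favor — approved.
Class II: a majority of 2751232 is 1375617; 1,375,617 required, 1,375,294 in favor — not approved.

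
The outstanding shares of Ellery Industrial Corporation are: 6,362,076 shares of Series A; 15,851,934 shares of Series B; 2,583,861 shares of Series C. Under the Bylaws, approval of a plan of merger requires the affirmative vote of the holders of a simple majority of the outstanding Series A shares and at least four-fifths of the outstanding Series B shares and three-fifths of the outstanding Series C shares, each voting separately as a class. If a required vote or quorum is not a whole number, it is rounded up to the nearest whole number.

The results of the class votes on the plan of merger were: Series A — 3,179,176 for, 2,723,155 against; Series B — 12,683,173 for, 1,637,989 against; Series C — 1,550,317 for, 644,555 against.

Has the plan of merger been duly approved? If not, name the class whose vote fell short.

Series A: a majority of 6362076 is 3181039; 3,181,039 required, 3,179,176 in favor — not approved.
Series B: 4/5 of 15851934 = 12681547.20, rounded up to 12681548; 12,681,548 required, 12,683,173 in favor — approved.
Series C: 3/5 of 2583861 = 1550316.60, rounded up to 1550317; 1,550,317 required, 1,550,317 in favor — approved.

Not approved — the Series A shares did not give the required vote.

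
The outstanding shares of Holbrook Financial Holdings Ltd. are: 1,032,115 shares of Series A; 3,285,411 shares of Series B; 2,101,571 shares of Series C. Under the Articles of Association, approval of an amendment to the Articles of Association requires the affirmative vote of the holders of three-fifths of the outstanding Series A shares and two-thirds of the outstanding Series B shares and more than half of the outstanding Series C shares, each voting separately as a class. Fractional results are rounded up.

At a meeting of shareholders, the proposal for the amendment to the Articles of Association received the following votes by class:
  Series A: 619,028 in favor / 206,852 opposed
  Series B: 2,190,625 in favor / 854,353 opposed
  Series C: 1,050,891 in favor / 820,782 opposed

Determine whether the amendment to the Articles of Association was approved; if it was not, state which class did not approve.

Not approved — the Series A shares did not give the required vote.

Series A: 3/5 of 1032115 = 619269; 619,269 required, 619,028 in favor — not approved.
Series B: 2/3 of 3285411 = 2190274; 2,190,274 required, 2,190,625 in favor — approved.
Series C: a majority of 2101571 is 1050786; 1,050,786 required, 1,050,891 in favor — approved.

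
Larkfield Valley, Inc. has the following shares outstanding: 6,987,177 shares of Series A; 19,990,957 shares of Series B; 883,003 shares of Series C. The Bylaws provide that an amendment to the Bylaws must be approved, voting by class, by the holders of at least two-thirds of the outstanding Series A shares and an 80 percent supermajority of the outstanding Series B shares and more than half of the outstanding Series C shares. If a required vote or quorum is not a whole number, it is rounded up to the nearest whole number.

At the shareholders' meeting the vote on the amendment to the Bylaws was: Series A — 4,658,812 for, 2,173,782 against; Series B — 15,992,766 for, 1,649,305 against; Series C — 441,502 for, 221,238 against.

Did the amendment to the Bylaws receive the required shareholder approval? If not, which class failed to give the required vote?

Approved — every class gave the required vote.

Series A: 2/3 of 6987177 = 4658118; 4,658,118 required, 4,658,812 in favor — approved.
Series B: 4/5 of 19990957 = 15992765.60, rounded up to 15992766; 15,992,766 required, 15,992,766 in favor — approved.
Series C: a majority of 883003 is 441502; 441,502 required, 441,502 in favor — approved.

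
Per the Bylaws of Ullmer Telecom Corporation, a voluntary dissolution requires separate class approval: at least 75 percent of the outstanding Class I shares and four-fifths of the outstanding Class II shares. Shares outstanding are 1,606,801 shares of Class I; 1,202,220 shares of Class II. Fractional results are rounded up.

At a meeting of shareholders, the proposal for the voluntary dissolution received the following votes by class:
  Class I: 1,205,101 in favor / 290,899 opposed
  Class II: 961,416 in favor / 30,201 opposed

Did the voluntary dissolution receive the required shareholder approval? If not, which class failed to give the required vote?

Class I: 3/4 of 1606801 = 1205100.75, rounded up to 1205101; 1,205,101 required, 1,205,101 in favor — approved.
Class II: 4/5 of 1202220 = 961776; 961,776 required, 961,416 in favor — not approved.

Not approved — the Class II shares did not give the required vote.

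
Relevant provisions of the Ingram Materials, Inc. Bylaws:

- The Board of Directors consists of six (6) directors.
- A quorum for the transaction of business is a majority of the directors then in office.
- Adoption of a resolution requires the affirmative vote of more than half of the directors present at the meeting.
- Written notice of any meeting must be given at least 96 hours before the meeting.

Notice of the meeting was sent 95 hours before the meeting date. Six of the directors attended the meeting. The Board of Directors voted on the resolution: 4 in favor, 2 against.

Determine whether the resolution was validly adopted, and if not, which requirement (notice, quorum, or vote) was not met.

Notice: 95 hours given; 96 required (95 < 96). Not satisfied.
Quorum: 6 present; quorum is 4. Satisfied.
Vote: the resolution requires a majority of the directors present (6). A majority of 6 is 4, so 4 affirmative votes are needed; 4 voted in favor. Satisfied.

Invalid — notice requirement not satisfied.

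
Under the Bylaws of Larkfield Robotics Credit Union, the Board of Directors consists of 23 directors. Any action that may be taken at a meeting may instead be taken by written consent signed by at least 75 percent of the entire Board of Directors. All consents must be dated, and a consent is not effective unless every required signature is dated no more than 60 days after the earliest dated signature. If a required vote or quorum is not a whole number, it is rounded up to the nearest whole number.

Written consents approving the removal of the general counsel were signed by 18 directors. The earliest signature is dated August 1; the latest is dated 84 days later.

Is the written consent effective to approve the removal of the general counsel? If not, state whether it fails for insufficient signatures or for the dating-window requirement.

Signatures required: at least 75 percent of 23 — 3/4 of 23 = 17.25, rounded up to 18, so 18 needed; 18 signed. Sufficient.
Dating window: the latest signature is 84 days after the earliest; the limit is 60 days. Outside the window.

Not effective — dating-window requirement not satisfied.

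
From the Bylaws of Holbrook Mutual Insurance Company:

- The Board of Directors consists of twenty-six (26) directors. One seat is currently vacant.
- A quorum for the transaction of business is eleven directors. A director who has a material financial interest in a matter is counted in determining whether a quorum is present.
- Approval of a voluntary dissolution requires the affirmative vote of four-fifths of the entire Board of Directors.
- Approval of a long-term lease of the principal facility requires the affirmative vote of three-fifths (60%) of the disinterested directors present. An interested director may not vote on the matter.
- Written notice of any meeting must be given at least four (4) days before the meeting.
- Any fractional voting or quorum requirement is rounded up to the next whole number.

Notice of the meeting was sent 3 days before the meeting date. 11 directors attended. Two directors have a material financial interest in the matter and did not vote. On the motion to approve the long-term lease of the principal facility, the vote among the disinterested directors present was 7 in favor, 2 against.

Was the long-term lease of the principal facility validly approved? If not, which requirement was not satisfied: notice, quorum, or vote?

Invalid — notice requirement not satisfied.

Notice: 3 days given; 4 required (3 < 4). Not satisfied.
Quorum: 11 present (interested directors count toward quorum); quorum is 11. Satisfied.
Vote: the long-term lease of the principal facility requires three-fifths of the disinterested directors present (11 − 2 = 9). 3/5 of 9 = 5.40, rounded up to 6, so 6 affirmative votes are needed; 7 voted in favor. Satisfied.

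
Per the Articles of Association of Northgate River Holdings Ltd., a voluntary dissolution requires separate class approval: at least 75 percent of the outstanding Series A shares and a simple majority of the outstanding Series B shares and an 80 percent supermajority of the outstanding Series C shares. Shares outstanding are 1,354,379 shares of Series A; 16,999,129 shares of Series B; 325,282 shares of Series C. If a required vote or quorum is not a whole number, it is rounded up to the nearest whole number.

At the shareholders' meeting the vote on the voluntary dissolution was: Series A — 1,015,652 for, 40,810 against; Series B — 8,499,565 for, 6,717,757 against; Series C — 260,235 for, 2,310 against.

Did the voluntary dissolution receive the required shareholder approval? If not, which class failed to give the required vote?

Not approved — the Series A shares did not give the required vote.

Series A: 3/4 of 1354379 = 1015784.25, rounded up to 1015785; 1,015,785 required, 1,015,652 in favor — not approved.
Series B: a majority of 16999129 is 8499565; 8,499,565 required, 8,499,565 in favor — approved.
Series C: 4/5 of 325282 = 260225.60, rounded up to 260226; 260,226 required, 260,235 in favor — approved.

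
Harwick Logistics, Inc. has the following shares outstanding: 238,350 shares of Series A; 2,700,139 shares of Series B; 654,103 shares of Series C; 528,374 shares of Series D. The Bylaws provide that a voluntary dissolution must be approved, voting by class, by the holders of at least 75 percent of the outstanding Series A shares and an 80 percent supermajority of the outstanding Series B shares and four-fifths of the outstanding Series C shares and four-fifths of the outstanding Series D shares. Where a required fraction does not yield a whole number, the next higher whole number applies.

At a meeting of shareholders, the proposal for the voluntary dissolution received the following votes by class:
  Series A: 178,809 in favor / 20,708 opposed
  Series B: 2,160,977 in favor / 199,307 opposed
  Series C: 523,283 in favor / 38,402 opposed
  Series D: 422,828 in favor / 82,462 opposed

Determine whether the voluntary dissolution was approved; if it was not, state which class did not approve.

Series A: 3/4 of 238350 = 178762.50, rounded up to 178763; 178,763 required, 178,809 in favor — approved.
Series B: 4/5 of 2700139 = 2160111.20, rounded up to 2160112; 2,160,112 required, 2,160,977 in favor — approved.
Series C: 4/5 of 654103 = 523282.40, rounded up to 523283; 523,283 required, 523,283 in favor — approved.
Series D: 4/5 of 528374 = 422699.20, rounded up to 422700; 422,700 required, 422,828 in favor — approved.

Approved — every class gave the required vote.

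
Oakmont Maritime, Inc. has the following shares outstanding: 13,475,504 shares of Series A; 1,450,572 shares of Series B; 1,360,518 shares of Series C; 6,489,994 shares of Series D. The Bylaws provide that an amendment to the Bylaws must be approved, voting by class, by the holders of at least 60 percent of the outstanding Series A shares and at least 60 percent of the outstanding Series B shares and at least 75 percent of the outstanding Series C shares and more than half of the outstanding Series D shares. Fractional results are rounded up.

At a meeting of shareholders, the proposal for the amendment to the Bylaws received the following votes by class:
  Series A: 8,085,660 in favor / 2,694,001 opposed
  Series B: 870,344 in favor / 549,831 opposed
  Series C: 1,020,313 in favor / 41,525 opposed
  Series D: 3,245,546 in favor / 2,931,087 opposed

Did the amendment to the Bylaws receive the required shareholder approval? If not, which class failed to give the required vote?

Series A: 3/5 of 13475504 = 8085302.40, rounded up to 8085303; 8,085,303 required, 8,085,660 in favor — approved.
Series B: 3/5 of 1450572 = 870343.20, rounded up to 870344; 870,344 required, 870,344 in favor — approved.
Series C: 3/4 of 1360518 = 1020388.50, rounded up to 1020389; 1,020,389 required, 1,020,313 in favor — not approved.
Series D: a majority of 6489994 is 3244998; 3,244,998 required, 3,245,546 in favor — approved.

Not approved — the Series C shares did not give the required vote.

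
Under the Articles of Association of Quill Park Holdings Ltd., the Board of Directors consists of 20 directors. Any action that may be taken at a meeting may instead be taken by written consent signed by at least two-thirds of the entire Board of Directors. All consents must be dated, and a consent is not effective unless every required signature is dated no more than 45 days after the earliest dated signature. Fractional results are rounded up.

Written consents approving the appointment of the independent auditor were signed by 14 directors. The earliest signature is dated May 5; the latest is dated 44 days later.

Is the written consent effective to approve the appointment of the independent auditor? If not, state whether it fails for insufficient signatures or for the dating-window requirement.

Signatures required: at least two-thirds of 20 — 2/3 of 20 = 13.33, rounded up to 14, so 14 needed; 14 signed. Sufficient.
Dating window: the latest signature is 44 days after the earliest; the limit is 45 days. Within the window.

Effective — both the signature and dating-window requirements are satisfied.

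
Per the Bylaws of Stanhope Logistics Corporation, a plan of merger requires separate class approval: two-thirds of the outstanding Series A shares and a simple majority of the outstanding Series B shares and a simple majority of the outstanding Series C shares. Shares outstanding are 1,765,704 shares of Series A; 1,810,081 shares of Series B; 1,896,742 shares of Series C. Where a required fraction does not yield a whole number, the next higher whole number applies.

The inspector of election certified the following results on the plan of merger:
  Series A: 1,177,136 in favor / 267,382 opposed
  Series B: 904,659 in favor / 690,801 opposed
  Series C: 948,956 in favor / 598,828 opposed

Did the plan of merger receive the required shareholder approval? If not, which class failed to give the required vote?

Not approved — the Series B shares did not give the required vote.

Series A: 2/3 of 1765704 = 1177136; 1,177,136 required, 1,177,136 in favor — approved.
Series B: a majority of 1810081 is 905041; 905,041 required, 904,659 in favor — not approved.
Series C: a majority of 1896742 is 948372; 948,372 required, 948,956 in favor — approved.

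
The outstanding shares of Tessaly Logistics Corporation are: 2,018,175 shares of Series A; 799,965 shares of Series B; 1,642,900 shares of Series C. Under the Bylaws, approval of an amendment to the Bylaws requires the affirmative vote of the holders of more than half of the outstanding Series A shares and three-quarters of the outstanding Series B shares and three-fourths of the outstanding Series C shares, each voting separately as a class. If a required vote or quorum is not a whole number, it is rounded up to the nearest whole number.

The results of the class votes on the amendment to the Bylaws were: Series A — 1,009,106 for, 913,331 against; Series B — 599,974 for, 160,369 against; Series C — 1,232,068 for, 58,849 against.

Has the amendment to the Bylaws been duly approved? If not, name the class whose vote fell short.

Series A: a majority of 2018175 is 1009088; 1,009,088 required, 1,009,106 in favor — approved.
Series B: 3/4 of 799965 = 599973.75, rounded up to 599974; 599,974 required, 599,974 in favor — approved.
Series C: 3/4 of 1642900 = 1232175; 1,232,175 required, 1,232,068 in favor — not approved.

Not approved — the Series C shares did not give the required vote.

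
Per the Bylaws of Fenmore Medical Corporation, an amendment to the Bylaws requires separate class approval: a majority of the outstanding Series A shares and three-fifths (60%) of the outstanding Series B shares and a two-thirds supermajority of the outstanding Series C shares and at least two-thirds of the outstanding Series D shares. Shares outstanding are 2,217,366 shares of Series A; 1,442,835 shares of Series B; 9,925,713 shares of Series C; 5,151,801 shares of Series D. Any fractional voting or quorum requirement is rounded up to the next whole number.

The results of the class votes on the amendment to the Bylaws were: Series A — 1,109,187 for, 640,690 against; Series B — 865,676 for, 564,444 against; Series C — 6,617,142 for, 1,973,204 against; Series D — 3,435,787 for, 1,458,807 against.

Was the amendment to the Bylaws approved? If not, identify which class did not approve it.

Not approved — the Series B shares did not give the required vote.

Series A: a majority of 2217366 is 1108684; 1,108,684 required, 1,109,187 in favor — approved.
Series B: 3/5 of 1442835 = 865701; 865,701 required, 865,676 in favor — not approved.
Series C: 2/3 of 9925713 = 6617142; 6,617,142 required, 6,617,142 in favor — approved.
Series D: 2/3 of 5151801 = 3434534; 3,434,534 required, 3,435,787 in favor — approved.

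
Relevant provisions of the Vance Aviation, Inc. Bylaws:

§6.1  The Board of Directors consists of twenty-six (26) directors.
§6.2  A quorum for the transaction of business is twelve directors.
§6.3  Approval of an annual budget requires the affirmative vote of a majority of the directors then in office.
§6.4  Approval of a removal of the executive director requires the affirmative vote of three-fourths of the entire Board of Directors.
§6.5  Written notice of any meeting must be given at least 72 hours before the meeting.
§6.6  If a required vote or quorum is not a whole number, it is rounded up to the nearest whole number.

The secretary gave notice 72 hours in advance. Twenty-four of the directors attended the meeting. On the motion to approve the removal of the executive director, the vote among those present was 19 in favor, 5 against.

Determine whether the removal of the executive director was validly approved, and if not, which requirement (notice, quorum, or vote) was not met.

Notice: 72 hours given; 72 required (72 ≥ 72). Satisfied.
Quorum: 24 present; quorum is 12. Satisfied.
Vote: the removal of the executive director requires three-fourths of the entire Board of Directors (26). 3/4 of 26 = 19.50, rounded up to 20, so 20 affirmative votes are needed; 19 voted in favor. Not satisfied.

Invalid — vote requirement not satisfied.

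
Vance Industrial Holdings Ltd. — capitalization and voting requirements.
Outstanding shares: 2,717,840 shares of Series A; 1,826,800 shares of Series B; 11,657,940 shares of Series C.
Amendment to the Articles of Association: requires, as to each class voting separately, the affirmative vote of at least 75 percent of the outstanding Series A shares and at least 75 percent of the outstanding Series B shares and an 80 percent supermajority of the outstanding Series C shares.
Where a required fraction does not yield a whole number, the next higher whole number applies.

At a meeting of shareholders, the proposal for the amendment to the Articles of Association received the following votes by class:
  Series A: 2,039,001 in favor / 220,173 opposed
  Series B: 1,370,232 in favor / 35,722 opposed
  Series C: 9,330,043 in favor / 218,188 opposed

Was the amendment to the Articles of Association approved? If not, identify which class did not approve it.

Approved — every class gave the required vote.

Series A: 3/4 of 2717840 = 2038380; 2,038,380 required, 2,039,001 in favor — approved.
Series B: 3/4 of 1826800 = 1370100; 1,370,100 required, 1,370,232 in favor — approved.
Series C: 4/5 of 11657940 = 9326352; 9,326,352 required, 9,330,043 in favor — approved.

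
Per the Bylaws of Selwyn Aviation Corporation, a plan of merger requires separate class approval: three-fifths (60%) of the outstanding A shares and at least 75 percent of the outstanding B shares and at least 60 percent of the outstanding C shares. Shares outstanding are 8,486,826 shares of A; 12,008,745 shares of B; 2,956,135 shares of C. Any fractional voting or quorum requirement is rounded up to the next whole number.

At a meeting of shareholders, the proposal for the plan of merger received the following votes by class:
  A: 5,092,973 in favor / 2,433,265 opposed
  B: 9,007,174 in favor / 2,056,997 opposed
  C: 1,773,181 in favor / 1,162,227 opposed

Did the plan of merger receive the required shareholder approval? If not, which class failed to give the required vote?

A: 3/5 of 8486826 = 5092095.60, rounded up to 5092096; 5,092,096 required, 5,092,973 in favor — approved.
B: 3/4 of 12008745 = 9006558.75, rounded up to 9006559; 9,006,559 required, 9,007,174 in favor — approved.
C: 3/5 of 2956135 = 1773681; 1,773,681 required, 1,773,181 in favor — not approved.

Not approved — the C shares did not give the required vote.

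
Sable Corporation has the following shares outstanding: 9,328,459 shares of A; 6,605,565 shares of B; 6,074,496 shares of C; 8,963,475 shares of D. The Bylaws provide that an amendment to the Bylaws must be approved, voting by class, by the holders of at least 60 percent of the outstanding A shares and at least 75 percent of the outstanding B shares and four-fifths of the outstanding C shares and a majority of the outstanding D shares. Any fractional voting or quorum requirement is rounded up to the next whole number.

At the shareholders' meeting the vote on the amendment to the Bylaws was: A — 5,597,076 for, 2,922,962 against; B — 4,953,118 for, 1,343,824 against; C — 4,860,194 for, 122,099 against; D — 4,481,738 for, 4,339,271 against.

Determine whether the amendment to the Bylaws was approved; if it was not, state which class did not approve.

A: 3/5 of 9328459 = 5597075.40, rounded up to 5597076; 5,597,076 required, 5,597,076 in favor — approved.
B: 3/4 of 6605565 = 4954173.75, rounded up to 4954174; 4,954,174 required, 4,953,118 in favor — not approved.
C: 4/5 of 6074496 = 4859596.80, rounded up to 4859597; 4,859,597 required, 4,860,194 in favor — approved.
D: a majority of 8963475 is 4481738; 4,481,738 required, 4,481,738 in favor — approved.

Not approved — the B shares did not give the required vote.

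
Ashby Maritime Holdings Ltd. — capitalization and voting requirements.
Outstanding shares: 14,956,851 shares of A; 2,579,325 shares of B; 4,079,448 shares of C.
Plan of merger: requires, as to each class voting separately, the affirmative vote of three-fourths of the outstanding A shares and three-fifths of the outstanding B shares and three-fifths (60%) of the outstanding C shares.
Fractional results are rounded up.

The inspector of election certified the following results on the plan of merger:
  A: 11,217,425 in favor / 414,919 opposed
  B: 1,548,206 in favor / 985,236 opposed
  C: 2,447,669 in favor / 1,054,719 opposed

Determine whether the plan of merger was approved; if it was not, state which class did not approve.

Not approved — the A shares did not give the required vote.

A: 3/4 of 14956851 = 11217638.25, rounded up to 11217639; 11,217,639 required, 11,217,425 in favor — not approved.
B: 3/5 of 2579325 = 1547595; 1,547,595 required, 1,548,206 in favor — approved.
C: 3/5 of 4079448 = 2447668.80, rounded up to 2447669; 2,447,669 required, 2,447,669 in favor — approved.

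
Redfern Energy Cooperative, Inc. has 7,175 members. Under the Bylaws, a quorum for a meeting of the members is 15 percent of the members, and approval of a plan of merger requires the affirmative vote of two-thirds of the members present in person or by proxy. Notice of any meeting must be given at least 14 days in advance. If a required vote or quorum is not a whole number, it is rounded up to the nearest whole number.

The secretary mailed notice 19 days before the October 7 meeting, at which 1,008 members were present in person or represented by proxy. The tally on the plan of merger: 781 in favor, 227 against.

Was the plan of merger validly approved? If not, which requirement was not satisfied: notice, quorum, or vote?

Invalid — quorum requirement not satisfied.

Notice: 19 days given; 14 required. Satisfied.
Quorum: 15% of 7,175 = 1,076.25, rounded up to 1,077; 1,008 present. Not satisfied.
Vote: requires two-thirds of those present (1,008); 2/3 of 1008 = 672, so 672 needed; 781 in favor. Satisfied.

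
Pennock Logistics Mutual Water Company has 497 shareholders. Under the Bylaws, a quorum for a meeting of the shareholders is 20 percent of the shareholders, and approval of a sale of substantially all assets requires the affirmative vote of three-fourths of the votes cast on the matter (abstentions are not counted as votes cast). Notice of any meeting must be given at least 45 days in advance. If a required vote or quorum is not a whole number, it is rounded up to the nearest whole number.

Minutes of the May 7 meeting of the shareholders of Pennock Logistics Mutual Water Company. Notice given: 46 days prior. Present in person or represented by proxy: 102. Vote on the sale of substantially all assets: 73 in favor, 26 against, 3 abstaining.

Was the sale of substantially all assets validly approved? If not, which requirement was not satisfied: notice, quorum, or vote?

Invalid — vote requirement not satisfied.

Notice: 46 days given; 45 required. Satisfied.
Quorum: 20% of 497 = 99.40, rounded up to 100; 102 present. Satisfied.
Vote: requires three-fourths of the votes cast (102 − 3 abstaining = 99); 3/4 of 99 = 74.25, rounded up to 75, so 75 needed; 73 in favor. Not satisfied.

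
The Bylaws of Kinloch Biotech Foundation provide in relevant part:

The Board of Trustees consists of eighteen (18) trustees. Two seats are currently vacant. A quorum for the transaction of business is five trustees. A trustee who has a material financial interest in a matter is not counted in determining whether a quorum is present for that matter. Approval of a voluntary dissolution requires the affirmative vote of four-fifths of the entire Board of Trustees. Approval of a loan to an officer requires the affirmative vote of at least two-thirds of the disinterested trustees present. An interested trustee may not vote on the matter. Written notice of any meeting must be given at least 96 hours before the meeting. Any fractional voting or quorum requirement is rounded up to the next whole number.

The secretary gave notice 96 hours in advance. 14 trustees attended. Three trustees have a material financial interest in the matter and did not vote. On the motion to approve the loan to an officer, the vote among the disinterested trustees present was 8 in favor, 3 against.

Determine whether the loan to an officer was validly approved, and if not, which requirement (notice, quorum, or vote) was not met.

Valid — all requirements satisfied.

Notice: 96 hours given; 96 required (96 ≥ 96). Satisfied.
Quorum: 14 present, but the 3 interested trustees do not count, leaving 11. Quorum is 5. Satisfied.
Vote: the loan to an officer requires two-thirds of the disinterested trustees present (14 − 3 = 11). 2/3 of 11 = 7.33, rounded up to 8, so 8 affirmative votes are needed; 8 voted in favor. Satisfied.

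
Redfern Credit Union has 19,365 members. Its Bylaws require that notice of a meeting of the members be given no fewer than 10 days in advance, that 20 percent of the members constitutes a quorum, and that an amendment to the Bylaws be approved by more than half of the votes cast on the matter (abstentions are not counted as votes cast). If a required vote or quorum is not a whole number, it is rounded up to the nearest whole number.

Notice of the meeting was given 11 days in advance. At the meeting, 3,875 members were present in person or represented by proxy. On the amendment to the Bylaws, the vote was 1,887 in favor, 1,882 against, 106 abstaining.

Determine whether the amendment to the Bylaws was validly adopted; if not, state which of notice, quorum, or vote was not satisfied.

Valid — all requirements satisfied.

Notice: 11 days given; 10 required. Satisfied.
Quorum: 20% of 19,365 = 3,873; 3,875 present. Satisfied.
Vote: requires a majority of the votes cast (3,875 − 106 abstaining = 3,769); a majority of 3769 is 1885, so 1,885 needed; 1,887 in favor. Satisfied.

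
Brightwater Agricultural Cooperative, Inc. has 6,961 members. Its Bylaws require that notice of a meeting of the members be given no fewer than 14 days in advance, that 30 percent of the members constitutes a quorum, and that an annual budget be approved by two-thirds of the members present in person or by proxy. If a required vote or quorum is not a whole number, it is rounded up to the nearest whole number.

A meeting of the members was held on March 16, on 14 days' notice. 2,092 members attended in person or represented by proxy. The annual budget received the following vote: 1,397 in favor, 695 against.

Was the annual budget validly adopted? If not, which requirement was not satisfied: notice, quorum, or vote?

Valid — all requirements satisfied.

Notice: 14 days given; 14 required. Satisfied.
Quorum: 30% of 6,961 = 2,088.30, rounded up to 2,089; 2,092 present. Satisfied.
Vote: requires two-thirds of those present (2,092); 2/3 of 2092 = 1394.67, rounded up to 1395, so 1,395 needed; 1,397 in favor. Satisfied.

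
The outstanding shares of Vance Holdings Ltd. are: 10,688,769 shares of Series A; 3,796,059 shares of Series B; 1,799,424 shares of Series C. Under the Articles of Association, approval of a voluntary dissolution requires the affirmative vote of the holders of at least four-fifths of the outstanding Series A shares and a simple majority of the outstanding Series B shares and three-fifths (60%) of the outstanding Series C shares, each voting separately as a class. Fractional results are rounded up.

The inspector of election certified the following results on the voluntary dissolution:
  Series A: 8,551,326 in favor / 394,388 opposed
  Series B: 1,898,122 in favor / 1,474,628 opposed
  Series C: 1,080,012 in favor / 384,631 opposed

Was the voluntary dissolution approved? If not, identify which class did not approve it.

Approved — every class gave the required vote.

Series A: 4/5 of 10688769 = 8551015.20, rounded up to 8551016; 8,551,016 required, 8,551,326 in favor — approved.
Series B: a majority of 3796059 is 1898030; 1,898,030 required, 1,898,122 in favor — approved.
Series C: 3/5 of 1799424 = 1079654.40, rounded up to 1079655; 1,079,655 required, 1,080,012 in favor — approved.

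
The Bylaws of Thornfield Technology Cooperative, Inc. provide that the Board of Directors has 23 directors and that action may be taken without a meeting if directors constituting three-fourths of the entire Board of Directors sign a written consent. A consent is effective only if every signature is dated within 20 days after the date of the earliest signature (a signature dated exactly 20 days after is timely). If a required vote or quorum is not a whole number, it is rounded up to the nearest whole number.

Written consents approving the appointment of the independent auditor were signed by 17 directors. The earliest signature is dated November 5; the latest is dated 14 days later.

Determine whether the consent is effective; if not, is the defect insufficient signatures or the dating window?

Not effective — insufficient signatures.

Signatures required: three-fourths of 23 — 3/4 of 23 = 17.25, rounded up to 18, so 18 needed; 17 signed. Insufficient.
Dating window: the latest signature is 14 days after the earliest; the limit is 20 days. Within the window.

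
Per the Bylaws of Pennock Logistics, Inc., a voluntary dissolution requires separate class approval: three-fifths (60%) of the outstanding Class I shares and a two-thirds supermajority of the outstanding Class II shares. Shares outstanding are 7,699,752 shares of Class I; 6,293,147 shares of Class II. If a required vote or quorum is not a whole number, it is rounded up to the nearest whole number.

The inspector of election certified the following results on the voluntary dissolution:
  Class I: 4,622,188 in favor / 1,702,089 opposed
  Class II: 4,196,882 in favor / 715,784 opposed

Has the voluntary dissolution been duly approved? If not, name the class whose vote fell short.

Approved — every class gave the required vote.

Class I: 3/5 of 7699752 = 4619851.20, rounded up to 4619852; 4,619,852 required, 4,622,188 in favor — approved.
Class II: 2/3 of 6293147 = 4195431.33, rounded up to 4195432; 4,195,432 required, 4,196,882 in favor — approved.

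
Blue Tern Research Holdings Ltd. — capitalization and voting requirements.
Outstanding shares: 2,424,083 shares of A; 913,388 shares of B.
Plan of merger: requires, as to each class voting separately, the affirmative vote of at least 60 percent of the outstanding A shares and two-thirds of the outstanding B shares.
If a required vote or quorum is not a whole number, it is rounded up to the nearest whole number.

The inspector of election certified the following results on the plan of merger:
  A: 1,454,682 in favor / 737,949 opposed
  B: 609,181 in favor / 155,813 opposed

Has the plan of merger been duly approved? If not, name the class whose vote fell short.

Approved — every class gave the required vote.

A: 3/5 of 2424083 = 1454449.80, rounded up to 1454450; 1,454,450 required, 1,454,682 in favor — approved.
B: 2/3 of 913388 = 608925.33, rounded up to 608926; 608,926 required, 609,181 in favor — approved.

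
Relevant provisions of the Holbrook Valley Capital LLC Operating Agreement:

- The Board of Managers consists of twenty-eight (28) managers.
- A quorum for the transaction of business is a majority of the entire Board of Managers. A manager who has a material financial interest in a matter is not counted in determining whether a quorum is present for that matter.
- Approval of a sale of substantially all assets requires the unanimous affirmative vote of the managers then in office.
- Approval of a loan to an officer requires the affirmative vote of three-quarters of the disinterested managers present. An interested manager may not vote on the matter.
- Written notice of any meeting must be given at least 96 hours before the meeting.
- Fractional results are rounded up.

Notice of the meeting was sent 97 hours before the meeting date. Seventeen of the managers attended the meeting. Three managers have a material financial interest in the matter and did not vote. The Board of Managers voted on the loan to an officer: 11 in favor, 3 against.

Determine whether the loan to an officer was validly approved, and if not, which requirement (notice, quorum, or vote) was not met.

Invalid — quorum requirement not satisfied.

Notice: 97 hours given; 96 required (97 ≥ 96). Satisfied.
Quorum: 17 present, but the 3 interested managers do not count, leaving 14. Quorum is 15. Not satisfied.
Vote: the loan to an officer requires three-fourths of the disinterested managers present (17 − 3 = 14). 3/4 of 14 = 10.50, rounded up to 11, so 11 affirmative votes are needed; 11 voted in favor. Satisfied. (Moot — without a quorum no business can be validly transacted.)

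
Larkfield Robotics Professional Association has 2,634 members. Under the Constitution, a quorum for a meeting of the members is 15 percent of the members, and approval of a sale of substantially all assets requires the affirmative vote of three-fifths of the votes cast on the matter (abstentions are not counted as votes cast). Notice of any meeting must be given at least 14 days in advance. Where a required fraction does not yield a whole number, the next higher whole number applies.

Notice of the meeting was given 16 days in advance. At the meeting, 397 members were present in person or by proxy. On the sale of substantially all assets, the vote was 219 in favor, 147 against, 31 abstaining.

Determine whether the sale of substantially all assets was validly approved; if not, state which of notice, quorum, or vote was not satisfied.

Notice: 16 days given; 14 required. Satisfied.
Quorum: 15% of 2,634 = 395.10, rounded up to 396; 397 present. Satisfied.
Vote: requires three-fifths of the votes cast (397 − 31 abstaining = 366); 3/5 of 366 = 219.60, rounded up to 220, so 220 needed; 219 in favor. Not satisfied.

Invalid — vote requirement not satisfied.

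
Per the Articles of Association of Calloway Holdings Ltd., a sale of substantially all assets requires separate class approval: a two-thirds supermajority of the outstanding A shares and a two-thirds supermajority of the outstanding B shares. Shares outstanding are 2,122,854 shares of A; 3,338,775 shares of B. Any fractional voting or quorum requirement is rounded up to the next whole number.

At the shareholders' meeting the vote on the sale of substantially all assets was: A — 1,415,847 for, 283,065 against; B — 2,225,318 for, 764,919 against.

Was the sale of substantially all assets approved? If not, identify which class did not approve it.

Not approved — the B shares did not give the required vote.

A: 2/3 of 2122854 = 1415236; 1,415,236 required, 1,415,847 in favor — approved.
B: 2/3 of 3338775 = 2225850; 2,225,850 required, 2,225,318 in favor — not approved.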